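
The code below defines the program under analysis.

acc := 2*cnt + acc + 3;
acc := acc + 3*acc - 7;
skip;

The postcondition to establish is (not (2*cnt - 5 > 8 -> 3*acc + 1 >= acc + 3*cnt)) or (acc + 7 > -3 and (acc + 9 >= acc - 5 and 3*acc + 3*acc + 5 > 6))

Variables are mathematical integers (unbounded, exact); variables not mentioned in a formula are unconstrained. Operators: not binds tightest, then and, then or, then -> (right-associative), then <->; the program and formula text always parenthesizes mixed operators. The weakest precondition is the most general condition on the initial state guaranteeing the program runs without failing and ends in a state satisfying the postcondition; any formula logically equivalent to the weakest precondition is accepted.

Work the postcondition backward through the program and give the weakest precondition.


Working backward. After the program, the postcondition (not (2*cnt - 5 > 8 -> 3*acc + 1 >= acc + 3*cnt)) or (acc + 7 > -3 and (acc + 9 >= acc - 5 and 3*acc + 3*acc + 5 > 6)) must hold; in canonical form it is (not (2*cnt > 13 -> 2*acc >= 3*cnt - 1)) or (acc > -10 and 6*acc > 1).
Before skip: (not (2*cnt > 13 -> 2*acc >= 3*cnt - 1)) or (acc > -10 and 6*acc > 1)
Before acc := acc + 3*acc - 7: (not (2*cnt > 13 -> 8*acc >= 3*cnt + 13)) or (4*acc > -3 and 24*acc > 43)
Before acc := 2*cnt + acc + 3: (not (2*cnt > 13 -> 8*acc + 13*cnt >= -11)) or (4*acc + 8*cnt > -15 and 24*acc + 48*cnt > -29)
Answer: WP = (not (2*cnt > 13 -> 8*acc + 13*cnt >= -11)) or (4*acc + 8*cnt > -15 and 24*acc + 48*cnt > -29)


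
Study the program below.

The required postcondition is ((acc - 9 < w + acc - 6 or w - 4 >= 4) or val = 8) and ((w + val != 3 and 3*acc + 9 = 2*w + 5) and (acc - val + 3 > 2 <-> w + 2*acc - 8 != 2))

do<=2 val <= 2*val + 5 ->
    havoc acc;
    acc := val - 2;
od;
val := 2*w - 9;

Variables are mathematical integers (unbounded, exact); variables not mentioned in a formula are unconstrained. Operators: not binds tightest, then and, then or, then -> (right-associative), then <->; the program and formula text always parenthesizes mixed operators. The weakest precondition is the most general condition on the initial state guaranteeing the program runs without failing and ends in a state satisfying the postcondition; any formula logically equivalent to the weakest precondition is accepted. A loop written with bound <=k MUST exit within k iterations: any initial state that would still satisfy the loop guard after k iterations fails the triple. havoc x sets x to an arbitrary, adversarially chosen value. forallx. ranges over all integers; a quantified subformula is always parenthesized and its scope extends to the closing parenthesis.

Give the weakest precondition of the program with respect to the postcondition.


Working backward. After the program, the postcondition ((acc - 9 < w + acc - 6 or w - 4 >= 4) or val = 8) and ((w + val != 3 and 3*acc + 9 = 2*w + 5) and (acc - val + 3 > 2 <-> w + 2*acc - 8 != 2)) must hold; in canonical form it is (w > -3 or w >= 8 or val = 8) and val + w != 3 and 3*acc = 2*w - 4 and (acc > val - 1 <-> 2*acc + w != 10).
Before val := 2*w - 9: (w > -3 or w >= 8 or 2*w = 17) and 3*w != 12 and 3*acc = 2*w - 4 and (acc > 2*w - 10 <-> 2*acc + w != 10)
Before the loop (bound <=2), unroll the exhaustion recursion (WP_0 = exit-now case; WP_j = one more guarded iteration, up to j = 2):
  WP_0: (not (val >= -5)) and (w > -3 or w >= 8 or 2*w = 17) and 3*w != 12 and 3*acc = 2*w - 4 and (acc > 2*w - 10 <-> 2*acc + w != 10)
  WP_1: (val >= -5 -> ((not (val >= -5)) and (w > -3 or w >= 8 or 2*w = 17) and 3*w != 12 and 3*val = 2*w + 2 and (val > 2*w - 8 <-> 2*val + w != 14))) and ((not (val >= -5)) -> ((w > -3 or w >= 8 or 2*w = 17) and 3*w != 12 and 3*acc = 2*w - 4 and (acc > 2*w - 10 <-> 2*acc + w != 10)))
  WP_2: (val >= -5 -> ((val >= -5 -> ((not (val >= -5)) and (w > -3 or w >= 8 or 2*w = 17) and 3*w != 12 and 3*val = 2*w + 2 and (val > 2*w - 8 <-> 2*val + w != 14))) and ((not (val >= -5)) -> ((w > -3 or w >= 8 or 2*w = 17) and 3*w != 12 and 3*val = 2*w + 2 and (val > 2*w - 8 <-> 2*val + w != 14))))) and ((not (val >= -5)) -> ((w > -3 or w >= 8 or 2*w = 17) and 3*w != 12 and 3*acc = 2*w - 4 and (acc > 2*w - 10 <-> 2*acc + w != 10)))
So before the loop: (val >= -5 -> ((val >= -5 -> ((not (val >= -5)) and (w > -3 or w >= 8 or 2*w = 17) and 3*w != 12 and 3*val = 2*w + 2 and (val > 2*w - 8 <-> 2*val + w != 14))) and ((not (val >= -5)) -> ((w > -3 or w >= 8 or 2*w = 17) and 3*w != 12 and 3*val = 2*w + 2 and (val > 2*w - 8 <-> 2*val + w != 14))))) and ((not (val >= -5)) -> ((w > -3 or w >= 8 or 2*w = 17) and 3*w != 12 and 3*acc = 2*w - 4 and (acc > 2*w - 10 <-> 2*acc + w != 10)))
Answer: WP = (val >= -5 -> ((val >= -5 -> ((not (val >= -5)) and (w > -3 or w >= 8 or 2*w = 17) and 3*w != 12 and 3*val = 2*w + 2 and (val > 2*w - 8 <-> 2*val + w != 14))) and ((not (val >= -5)) -> ((w > -3 or w >= 8 or 2*w = 17) and 3*w != 12 and 3*val = 2*w + 2 and (val > 2*w - 8 <-> 2*val + w != 14))))) and ((not (val >= -5)) -> ((w > -3 or w >= 8 or 2*w = 17) and 3*w != 12 and 3*acc = 2*w - 4 and (acc > 2*w - 10 <-> 2*acc + w != 10)))


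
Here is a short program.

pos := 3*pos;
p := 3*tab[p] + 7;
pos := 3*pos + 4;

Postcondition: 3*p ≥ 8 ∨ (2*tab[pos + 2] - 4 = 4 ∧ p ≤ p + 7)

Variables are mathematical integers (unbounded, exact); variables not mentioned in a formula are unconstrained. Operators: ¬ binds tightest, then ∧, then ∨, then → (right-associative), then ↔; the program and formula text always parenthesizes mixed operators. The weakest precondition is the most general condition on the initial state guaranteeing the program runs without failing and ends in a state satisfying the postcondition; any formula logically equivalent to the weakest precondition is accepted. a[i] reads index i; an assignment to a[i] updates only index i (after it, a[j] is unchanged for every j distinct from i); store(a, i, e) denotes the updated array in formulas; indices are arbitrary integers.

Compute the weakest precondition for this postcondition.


Working backward. After the program, the postcondition 3*p ≥ 8 ∨ (2*tab[pos + 2] - 4 = 4 ∧ p ≤ p + 7) must hold; in canonical form it is 3*p ≥ 8 ∨ 2*tab[pos + 2] = 8.
Before pos := 3*pos + 4: 3*p ≥ 8 ∨ 2*tab[3*pos + 6] = 8
Before p := 3*tab[p] + 7: 9*tab[p] ≥ -13 ∨ 2*tab[3*pos + 6] = 8
Before pos := 3*pos: 9*tab[p] ≥ -13 ∨ 2*tab[9*pos + 6] = 8
Answer: WP = 9*tab[p] ≥ -13 ∨ 2*tab[9*pos + 6] = 8


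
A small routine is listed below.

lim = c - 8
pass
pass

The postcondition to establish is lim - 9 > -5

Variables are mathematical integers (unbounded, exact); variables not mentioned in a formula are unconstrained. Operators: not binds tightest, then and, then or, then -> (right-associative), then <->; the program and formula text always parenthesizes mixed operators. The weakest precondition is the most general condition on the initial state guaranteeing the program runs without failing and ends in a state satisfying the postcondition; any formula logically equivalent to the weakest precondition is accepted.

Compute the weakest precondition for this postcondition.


Working backward. After the program, the postcondition lim - 9 > -5 must hold; in canonical form it is lim > 4.
Before skip: lim > 4
Before skip: lim > 4
Before lim := c - 8: c > 12
Answer: WP = c > 12


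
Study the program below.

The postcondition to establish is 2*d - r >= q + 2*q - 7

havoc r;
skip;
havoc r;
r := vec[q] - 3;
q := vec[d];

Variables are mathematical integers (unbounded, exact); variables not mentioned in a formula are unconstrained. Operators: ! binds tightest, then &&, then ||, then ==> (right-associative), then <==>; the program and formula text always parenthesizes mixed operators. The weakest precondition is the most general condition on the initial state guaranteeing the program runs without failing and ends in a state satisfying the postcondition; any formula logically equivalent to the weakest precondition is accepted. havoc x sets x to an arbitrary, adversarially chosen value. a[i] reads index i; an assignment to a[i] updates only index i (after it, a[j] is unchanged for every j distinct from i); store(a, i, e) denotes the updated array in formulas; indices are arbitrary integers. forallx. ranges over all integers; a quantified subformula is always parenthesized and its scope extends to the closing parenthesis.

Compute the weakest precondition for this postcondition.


Working backward. After the program, the postcondition 2*d - r >= q + 2*q - 7 must hold; in canonical form it is 2*d >= 3*q + r - 7.
Before q := vec[d]: 2*d >= 3*vec[d] + r - 7
Before r := vec[q] - 3: 2*d >= 3*vec[d] + vec[q] - 10
Before havoc r: 2*d >= 3*vec[d] + vec[q] - 10
Before skip: 2*d >= 3*vec[d] + vec[q] - 10
Before havoc r: 2*d >= 3*vec[d] + vec[q] - 10
Answer: WP = 2*d >= 3*vec[d] + vec[q] - 10


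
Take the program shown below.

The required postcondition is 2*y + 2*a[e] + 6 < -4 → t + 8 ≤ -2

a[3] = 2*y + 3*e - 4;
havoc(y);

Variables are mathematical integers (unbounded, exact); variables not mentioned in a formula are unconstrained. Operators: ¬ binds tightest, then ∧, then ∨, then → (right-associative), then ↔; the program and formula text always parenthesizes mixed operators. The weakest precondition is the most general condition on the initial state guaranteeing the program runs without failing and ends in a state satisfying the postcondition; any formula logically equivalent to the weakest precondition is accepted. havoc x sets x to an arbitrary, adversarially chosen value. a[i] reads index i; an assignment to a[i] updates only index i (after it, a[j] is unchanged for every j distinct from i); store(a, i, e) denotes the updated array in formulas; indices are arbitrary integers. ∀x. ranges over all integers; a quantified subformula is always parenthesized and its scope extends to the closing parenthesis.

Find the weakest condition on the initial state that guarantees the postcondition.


Working backward. After the program, the postcondition 2*y + 2*a[e] + 6 < -4 → t + 8 ≤ -2 must hold; in canonical form it is 2*a[e] + 2*y < -10 → t ≤ -10.
Before havoc y: ∀y_1. (2*a[e] + 2*y_1 < -10 → t ≤ -10)
Before a[3] := 2*y + 3*e - 4: ∀y_1. (2*store(a, 3, 3*e + 2*y - 4)[e] + 2*y_1 < -10 → t ≤ -10)
Answer: WP = ∀y_1. (2*store(a, 3, 3*e + 2*y - 4)[e] + 2*y_1 < -10 → t ≤ -10)


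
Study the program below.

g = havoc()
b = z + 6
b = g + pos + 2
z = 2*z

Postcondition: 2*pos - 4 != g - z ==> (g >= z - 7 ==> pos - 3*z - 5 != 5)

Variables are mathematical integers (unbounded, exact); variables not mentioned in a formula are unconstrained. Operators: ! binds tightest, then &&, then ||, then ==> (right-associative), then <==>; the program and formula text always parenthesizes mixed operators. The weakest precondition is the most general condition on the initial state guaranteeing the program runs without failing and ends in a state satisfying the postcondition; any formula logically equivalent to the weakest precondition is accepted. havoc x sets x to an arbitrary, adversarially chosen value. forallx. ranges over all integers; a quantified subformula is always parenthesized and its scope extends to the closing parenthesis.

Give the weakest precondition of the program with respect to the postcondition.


Working backward. After the program, the postcondition 2*pos - 4 != g - z ==> (g >= z - 7 ==> pos - 3*z - 5 != 5) must hold; in canonical form it is 2*pos + z != g + 4 ==> (g >= z - 7 ==> pos != 3*z + 10).
Before z := 2*z: 2*pos + 2*z != g + 4 ==> (g >= 2*z - 7 ==> pos != 6*z + 10)
Before b := g + pos + 2: 2*pos + 2*z != g + 4 ==> (g >= 2*z - 7 ==> pos != 6*z + 10)
Before b := z + 6: 2*pos + 2*z != g + 4 ==> (g >= 2*z - 7 ==> pos != 6*z + 10)
Before havoc g: forall g_1. (2*pos + 2*z != g_1 + 4 ==> (g_1 >= 2*z - 7 ==> pos != 6*z + 10))
Answer: WP = forall g_1. (2*pos + 2*z != g_1 + 4 ==> (g_1 >= 2*z - 7 ==> pos != 6*z + 10))


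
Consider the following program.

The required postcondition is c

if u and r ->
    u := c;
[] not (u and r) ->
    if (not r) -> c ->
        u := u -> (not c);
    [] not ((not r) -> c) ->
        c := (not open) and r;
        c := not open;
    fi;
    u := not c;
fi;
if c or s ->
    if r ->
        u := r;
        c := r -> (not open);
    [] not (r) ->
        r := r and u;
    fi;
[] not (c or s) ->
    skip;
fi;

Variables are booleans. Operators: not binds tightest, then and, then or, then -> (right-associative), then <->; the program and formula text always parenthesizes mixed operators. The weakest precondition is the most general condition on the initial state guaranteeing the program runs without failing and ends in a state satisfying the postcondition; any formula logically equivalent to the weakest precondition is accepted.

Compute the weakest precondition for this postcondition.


Working backward. After the program, c must hold.
Then branch requires (r -> (r -> (not open))) and ((not r) -> c); else branch requires c.
Before the if: ((c or s) -> ((r -> (r -> (not open))) and ((not r) -> c))) and ((not (c or s)) -> c)
Then branch requires ((c or s) -> ((r -> (r -> (not open))) and ((not r) -> c))) and ((not (c or s)) -> c); else branch requires (((not r) -> c) -> (((c or s) -> ((r -> (r -> (not open))) and ((not r) -> c))) and ((not (c or s)) -> c))) and ((not ((not r) -> c)) -> ((((not open) or s) -> ((r -> (r -> (not open))) and ((not r) -> (not open)))) and ((not ((not open) or s)) -> (not open)))).
Before the if: ((u and r) -> (((c or s) -> ((r -> (r -> (not open))) and ((not r) -> c))) and ((not (c or s)) -> c))) and ((not (u and r)) -> ((((not r) -> c) -> (((c or s) -> ((r -> (r -> (not open))) and ((not r) -> c))) and ((not (c or s)) -> c))) and ((not ((not r) -> c)) -> ((((not open) or s) -> ((r -> (r -> (not open))) and ((not r) -> (not open)))) and ((not ((not open) or s)) -> (not open))))))
Answer: WP = ((u and r) -> (((c or s) -> ((r -> (r -> (not open))) and ((not r) -> c))) and ((not (c or s)) -> c))) and ((not (u and r)) -> ((((not r) -> c) -> (((c or s) -> ((r -> (r -> (not open))) and ((not r) -> c))) and ((not (c or s)) -> c))) and ((not ((not r) -> c)) -> ((((not open) or s) -> ((r -> (r -> (not open))) and ((not r) -> (not open)))) and ((not ((not open) or s)) -> (not open))))))


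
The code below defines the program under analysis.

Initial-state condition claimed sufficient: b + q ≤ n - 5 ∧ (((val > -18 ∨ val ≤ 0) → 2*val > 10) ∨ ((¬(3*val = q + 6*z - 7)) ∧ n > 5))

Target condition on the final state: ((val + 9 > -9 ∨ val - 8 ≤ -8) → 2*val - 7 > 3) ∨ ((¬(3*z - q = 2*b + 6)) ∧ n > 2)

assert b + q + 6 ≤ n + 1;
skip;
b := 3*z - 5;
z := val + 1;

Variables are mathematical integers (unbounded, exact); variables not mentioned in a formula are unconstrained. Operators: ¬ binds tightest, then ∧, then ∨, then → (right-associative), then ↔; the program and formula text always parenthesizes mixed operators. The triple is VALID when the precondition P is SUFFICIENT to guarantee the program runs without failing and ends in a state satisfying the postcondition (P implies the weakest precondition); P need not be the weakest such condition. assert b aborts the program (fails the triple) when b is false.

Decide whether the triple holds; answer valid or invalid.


Working backward. After the program, the postcondition ((val + 9 > -9 ∨ val - 8 ≤ -8) → 2*val - 7 > 3) ∨ ((¬(3*z - q = 2*b + 6)) ∧ n > 2) must hold; in canonical form it is ((val > -18 ∨ val ≤ 0) → 2*val > 10) ∨ ((¬(3*z = 2*b + q + 6)) ∧ n > 2).
Before z := val + 1: ((val > -18 ∨ val ≤ 0) → 2*val > 10) ∨ ((¬(3*val = 2*b + q + 3)) ∧ n > 2)
Before b := 3*z - 5: ((val > -18 ∨ val ≤ 0) → 2*val > 10) ∨ ((¬(3*val = q + 6*z - 7)) ∧ n > 2)
Before skip: ((val > -18 ∨ val ≤ 0) → 2*val > 10) ∨ ((¬(3*val = q + 6*z - 7)) ∧ n > 2)
Before assert b + q + 6 ≤ n + 1: b + q ≤ n - 5 ∧ (((val > -18 ∨ val ≤ 0) → 2*val > 10) ∨ ((¬(3*val = q + 6*z - 7)) ∧ n > 2))
The weakest precondition is b + q ≤ n - 5 ∧ (((val > -18 ∨ val ≤ 0) → 2*val > 10) ∨ ((¬(3*val = q + 6*z - 7)) ∧ n > 2)).
Check whether b + q ≤ n - 5 ∧ (((val > -18 ∨ val ≤ 0) → 2*val > 10) ∨ ((¬(3*val = q + 6*z - 7)) ∧ n > 5)) implies it.
Every state satisfying the precondition satisfies the weakest precondition: the implication holds.
Answer: valid


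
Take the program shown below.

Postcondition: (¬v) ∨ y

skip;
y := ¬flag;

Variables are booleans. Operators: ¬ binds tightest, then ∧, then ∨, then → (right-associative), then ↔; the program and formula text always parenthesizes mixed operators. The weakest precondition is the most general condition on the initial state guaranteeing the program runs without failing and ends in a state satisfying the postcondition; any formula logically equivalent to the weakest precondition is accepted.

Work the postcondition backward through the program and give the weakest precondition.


Working backward. After the program, (¬v) ∨ y must hold.
Before y := ¬flag: (¬v) ∨ (¬flag)
Before skip: (¬v) ∨ (¬flag)
Answer: WP = (¬v) ∨ (¬flag)


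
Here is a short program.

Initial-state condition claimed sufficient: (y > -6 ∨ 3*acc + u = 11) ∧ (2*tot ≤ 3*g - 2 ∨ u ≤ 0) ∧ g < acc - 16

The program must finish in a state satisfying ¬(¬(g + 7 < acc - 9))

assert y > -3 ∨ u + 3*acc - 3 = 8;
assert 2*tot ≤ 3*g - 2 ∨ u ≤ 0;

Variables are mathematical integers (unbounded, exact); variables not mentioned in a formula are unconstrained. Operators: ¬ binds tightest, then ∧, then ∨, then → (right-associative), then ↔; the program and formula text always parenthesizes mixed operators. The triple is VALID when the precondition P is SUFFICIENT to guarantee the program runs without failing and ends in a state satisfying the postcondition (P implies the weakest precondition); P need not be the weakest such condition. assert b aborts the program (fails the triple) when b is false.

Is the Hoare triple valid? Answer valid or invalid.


Working backward. After the program, the postcondition ¬(¬(g + 7 < acc - 9)) must hold; in canonical form it is g < acc - 16.
Before assert 2*tot ≤ 3*g - 2 ∨ u ≤ 0: (2*tot ≤ 3*g - 2 ∨ u ≤ 0) ∧ g < acc - 16
Before assert y > -3 ∨ u + 3*acc - 3 = 8: (y > -3 ∨ 3*acc + u = 11) ∧ (2*tot ≤ 3*g - 2 ∨ u ≤ 0) ∧ g < acc - 16
The weakest precondition is (y > -3 ∨ 3*acc + u = 11) ∧ (2*tot ≤ 3*g - 2 ∨ u ≤ 0) ∧ g < acc - 16.
Check whether (y > -6 ∨ 3*acc + u = 11) ∧ (2*tot ≤ 3*g - 2 ∨ u ≤ 0) ∧ g < acc - 16 implies it.
Countermodel: at the initial state acc = 17, g = 0, tot = 0, u = 0, y = -3, the precondition holds but the weakest precondition fails.
Answer: invalid


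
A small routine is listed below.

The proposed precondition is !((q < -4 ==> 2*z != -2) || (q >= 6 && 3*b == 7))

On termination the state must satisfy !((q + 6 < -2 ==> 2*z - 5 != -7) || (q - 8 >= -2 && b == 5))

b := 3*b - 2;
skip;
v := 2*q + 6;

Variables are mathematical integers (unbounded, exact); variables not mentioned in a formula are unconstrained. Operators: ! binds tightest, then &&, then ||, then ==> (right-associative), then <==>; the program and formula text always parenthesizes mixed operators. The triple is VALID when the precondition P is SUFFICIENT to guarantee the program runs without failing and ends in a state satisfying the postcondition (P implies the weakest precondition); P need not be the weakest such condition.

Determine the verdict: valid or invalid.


Working backward. After the program, the postcondition !((q + 6 < -2 ==> 2*z - 5 != -7) || (q - 8 >= -2 && b == 5)) must hold; in canonical form it is !((q < -8 ==> 2*z != -2) || (q >= 6 && b == 5)).
Before v := 2*q + 6: !((q < -8 ==> 2*z != -2) || (q >= 6 && b == 5))
Before skip: !((q < -8 ==> 2*z != -2) || (q >= 6 && b == 5))
Before b := 3*b - 2: !((q < -8 ==> 2*z != -2) || (q >= 6 && 3*b == 7))
The weakest precondition is !((q < -8 ==> 2*z != -2) || (q >= 6 && 3*b == 7)).
Check whether !((q < -4 ==> 2*z != -2) || (q >= 6 && 3*b == 7)) implies it.
Countermodel: at the initial state b = 0, q = -8, z = -1, the precondition holds but the weakest precondition fails.
Answer: invalid


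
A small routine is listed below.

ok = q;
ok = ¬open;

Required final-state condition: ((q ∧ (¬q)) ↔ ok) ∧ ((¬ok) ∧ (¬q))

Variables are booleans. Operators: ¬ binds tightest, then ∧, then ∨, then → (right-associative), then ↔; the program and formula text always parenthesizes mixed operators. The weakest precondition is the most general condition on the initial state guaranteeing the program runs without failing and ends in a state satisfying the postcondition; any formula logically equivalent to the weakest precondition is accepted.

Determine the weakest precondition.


Working backward. After the program, the postcondition ((q ∧ (¬q)) ↔ ok) ∧ ((¬ok) ∧ (¬q)) must hold; in canonical form it is (¬ok) ∧ (¬q).
Before ok := ¬open: open ∧ (¬q)
Before ok := q: open ∧ (¬q)
Answer: WP = open ∧ (¬q)


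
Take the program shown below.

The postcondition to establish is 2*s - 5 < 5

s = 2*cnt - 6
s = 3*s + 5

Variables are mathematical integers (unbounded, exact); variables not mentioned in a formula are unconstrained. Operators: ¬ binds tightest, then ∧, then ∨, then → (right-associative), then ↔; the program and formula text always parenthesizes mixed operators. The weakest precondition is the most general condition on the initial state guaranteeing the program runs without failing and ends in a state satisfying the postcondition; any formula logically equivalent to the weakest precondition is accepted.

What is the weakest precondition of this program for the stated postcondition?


Working backward. After the program, the postcondition 2*s - 5 < 5 must hold; in canonical form it is 2*s < 10.
Before s := 3*s + 5: 6*s < 0
Before s := 2*cnt - 6: 12*cnt < 36
Answer: WP = 12*cnt < 36


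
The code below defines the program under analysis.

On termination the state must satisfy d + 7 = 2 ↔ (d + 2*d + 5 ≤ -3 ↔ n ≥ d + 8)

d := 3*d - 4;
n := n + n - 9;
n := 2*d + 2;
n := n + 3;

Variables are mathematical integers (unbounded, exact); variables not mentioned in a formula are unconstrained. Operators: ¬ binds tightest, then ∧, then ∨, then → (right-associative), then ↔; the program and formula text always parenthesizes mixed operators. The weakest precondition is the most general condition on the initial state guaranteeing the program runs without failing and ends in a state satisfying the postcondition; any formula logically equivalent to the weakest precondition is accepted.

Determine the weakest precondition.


Working backward. After the program, the postcondition d + 7 = 2 ↔ (d + 2*d + 5 ≤ -3 ↔ n ≥ d + 8) must hold; in canonical form it is d = -5 ↔ (3*d ≤ -8 ↔ n ≥ d + 8).
Before n := n + 3: d = -5 ↔ (3*d ≤ -8 ↔ n ≥ d + 5)
Before n := 2*d + 2: d = -5 ↔ (3*d ≤ -8 ↔ d ≥ 3)
Before n := n + n - 9: d = -5 ↔ (3*d ≤ -8 ↔ d ≥ 3)
Before d := 3*d - 4: 3*d = -1 ↔ (9*d ≤ 4 ↔ 3*d ≥ 7)
Answer: WP = 3*d = -1 ↔ (9*d ≤ 4 ↔ 3*d ≥ 7)


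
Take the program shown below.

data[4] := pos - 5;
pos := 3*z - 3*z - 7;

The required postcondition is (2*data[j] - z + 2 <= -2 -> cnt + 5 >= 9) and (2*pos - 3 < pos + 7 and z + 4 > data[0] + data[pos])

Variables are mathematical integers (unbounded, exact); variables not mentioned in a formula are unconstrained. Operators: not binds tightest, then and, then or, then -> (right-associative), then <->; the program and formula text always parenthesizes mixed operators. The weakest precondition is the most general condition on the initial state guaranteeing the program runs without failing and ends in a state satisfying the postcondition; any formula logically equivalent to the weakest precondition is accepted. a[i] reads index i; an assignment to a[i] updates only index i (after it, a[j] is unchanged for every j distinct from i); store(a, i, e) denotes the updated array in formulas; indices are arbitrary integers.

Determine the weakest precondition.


Working backward. After the program, the postcondition (2*data[j] - z + 2 <= -2 -> cnt + 5 >= 9) and (2*pos - 3 < pos + 7 and z + 4 > data[0] + data[pos]) must hold; in canonical form it is (2*data[j] <= z - 4 -> cnt >= 4) and pos < 10 and z > data[0] + data[pos] - 4.
Before pos := 3*z - 3*z - 7: (2*data[j] <= z - 4 -> cnt >= 4) and z > data[-7] + data[0] - 4
Before data[4] := pos - 5: (2*store(data, 4, pos - 5)[j] <= z - 4 -> cnt >= 4) and z > data[-7] + data[0] - 4
Answer: WP = (2*store(data, 4, pos - 5)[j] <= z - 4 -> cnt >= 4) and z > data[-7] + data[0] - 4


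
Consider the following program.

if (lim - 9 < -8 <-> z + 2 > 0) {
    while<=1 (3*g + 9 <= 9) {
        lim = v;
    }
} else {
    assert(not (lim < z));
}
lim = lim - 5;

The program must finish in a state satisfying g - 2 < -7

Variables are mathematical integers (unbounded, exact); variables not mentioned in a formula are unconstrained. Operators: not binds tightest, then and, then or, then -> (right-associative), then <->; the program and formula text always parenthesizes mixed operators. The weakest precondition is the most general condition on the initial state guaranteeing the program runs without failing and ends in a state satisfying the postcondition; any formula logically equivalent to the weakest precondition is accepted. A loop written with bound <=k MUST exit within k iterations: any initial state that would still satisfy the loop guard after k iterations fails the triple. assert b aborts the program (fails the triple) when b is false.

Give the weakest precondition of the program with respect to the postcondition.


Working backward. After the program, the postcondition g - 2 < -7 must hold; in canonical form it is g < -5.
Before lim := lim - 5: g < -5
Then branch requires (3*g <= 0 -> ((not (3*g <= 0)) and g < -5)) and ((not (3*g <= 0)) -> g < -5); else branch requires (not (lim < z)) and g < -5.
Before the if: ((lim < 1 <-> z > -2) -> ((3*g <= 0 -> ((not (3*g <= 0)) and g < -5)) and ((not (3*g <= 0)) -> g < -5))) and ((not (lim < 1 <-> z > -2)) -> ((not (lim < z)) and g < -5))
Answer: WP = ((lim < 1 <-> z > -2) -> ((3*g <= 0 -> ((not (3*g <= 0)) and g < -5)) and ((not (3*g <= 0)) -> g < -5))) and ((not (lim < 1 <-> z > -2)) -> ((not (lim < z)) and g < -5))


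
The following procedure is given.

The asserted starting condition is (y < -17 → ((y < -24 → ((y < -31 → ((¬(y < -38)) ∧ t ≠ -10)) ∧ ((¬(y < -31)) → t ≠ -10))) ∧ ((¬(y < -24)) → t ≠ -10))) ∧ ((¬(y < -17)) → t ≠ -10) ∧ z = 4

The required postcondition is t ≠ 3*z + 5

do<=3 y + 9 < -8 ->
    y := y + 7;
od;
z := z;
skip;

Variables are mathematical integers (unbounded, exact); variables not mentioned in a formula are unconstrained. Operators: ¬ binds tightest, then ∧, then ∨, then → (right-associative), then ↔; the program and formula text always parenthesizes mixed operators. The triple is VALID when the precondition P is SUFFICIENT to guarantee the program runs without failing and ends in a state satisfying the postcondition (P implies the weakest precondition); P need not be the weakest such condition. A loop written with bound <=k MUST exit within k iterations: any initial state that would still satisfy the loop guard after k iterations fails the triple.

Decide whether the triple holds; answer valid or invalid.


Working backward. After the program, t ≠ 3*z + 5 must hold.
Before skip: t ≠ 3*z + 5
Before z := z: t ≠ 3*z + 5
Before the loop (bound <=3), unroll the exhaustion recursion (WP_0 = exit-now case; WP_j = one more guarded iteration, up to j = 3):
  WP_0: (¬(y < -17)) ∧ t ≠ 3*z + 5
  WP_1: (y < -17 → ((¬(y < -24)) ∧ t ≠ 3*z + 5)) ∧ ((¬(y < -17)) → t ≠ 3*z + 5)
  WP_2: (y < -17 → ((y < -24 → ((¬(y < -31)) ∧ t ≠ 3*z + 5)) ∧ ((¬(y < -24)) → t ≠ 3*z + 5))) ∧ ((¬(y < -17)) → t ≠ 3*z + 5)
  WP_3: (y < -17 → ((y < -24 → ((y < -31 → ((¬(y < -38)) ∧ t ≠ 3*z + 5)) ∧ ((¬(y < -31)) → t ≠ 3*z + 5))) ∧ ((¬(y < -24)) → t ≠ 3*z + 5))) ∧ ((¬(y < -17)) → t ≠ 3*z + 5)
So before the loop: (y < -17 → ((y < -24 → ((y < -31 → ((¬(y < -38)) ∧ t ≠ 3*z + 5)) ∧ ((¬(y < -31)) → t ≠ 3*z + 5))) ∧ ((¬(y < -24)) → t ≠ 3*z + 5))) ∧ ((¬(y < -17)) → t ≠ 3*z + 5)
The weakest precondition is (y < -17 → ((y < -24 → ((y < -31 → ((¬(y < -38)) ∧ t ≠ 3*z + 5)) ∧ ((¬(y < -31)) → t ≠ 3*z + 5))) ∧ ((¬(y < -24)) → t ≠ 3*z + 5))) ∧ ((¬(y < -17)) → t ≠ 3*z + 5).
Check whether (y < -17 → ((y < -24 → ((y < -31 → ((¬(y < -38)) ∧ t ≠ -10)) ∧ ((¬(y < -31)) → t ≠ -10))) ∧ ((¬(y < -24)) → t ≠ -10))) ∧ ((¬(y < -17)) → t ≠ -10) ∧ z = 4 implies it.
Countermodel: at the initial state t = 17, y = -32, z = 4, the precondition holds but the weakest precondition fails.
Answer: invalid


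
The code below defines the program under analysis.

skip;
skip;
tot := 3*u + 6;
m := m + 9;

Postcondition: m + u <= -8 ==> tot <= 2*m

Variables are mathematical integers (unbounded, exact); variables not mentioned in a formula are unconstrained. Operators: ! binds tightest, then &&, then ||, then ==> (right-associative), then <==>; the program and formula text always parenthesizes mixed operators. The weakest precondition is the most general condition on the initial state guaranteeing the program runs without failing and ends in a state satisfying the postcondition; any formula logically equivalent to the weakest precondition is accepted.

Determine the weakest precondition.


Working backward. After the program, m + u <= -8 ==> tot <= 2*m must hold.
Before m := m + 9: m + u <= -17 ==> tot <= 2*m + 18
Before tot := 3*u + 6: m + u <= -17 ==> 3*u <= 2*m + 12
Before skip: m + u <= -17 ==> 3*u <= 2*m + 12
Before skip: m + u <= -17 ==> 3*u <= 2*m + 12
Answer: WP = m + u <= -17 ==> 3*u <= 2*m + 12


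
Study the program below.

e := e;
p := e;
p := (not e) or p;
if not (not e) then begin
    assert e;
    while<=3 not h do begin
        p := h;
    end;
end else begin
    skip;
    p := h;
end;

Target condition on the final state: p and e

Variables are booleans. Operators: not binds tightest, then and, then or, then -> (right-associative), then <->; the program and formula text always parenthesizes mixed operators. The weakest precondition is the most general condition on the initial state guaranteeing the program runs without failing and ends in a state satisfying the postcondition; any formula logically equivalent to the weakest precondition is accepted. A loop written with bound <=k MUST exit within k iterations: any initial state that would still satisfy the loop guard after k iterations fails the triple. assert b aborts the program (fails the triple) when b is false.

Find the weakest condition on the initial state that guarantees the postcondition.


Working backward. After the program, p and e must hold.
Then branch requires e and ((not h) -> (((not h) -> (((not h) -> (h and e)) and (h -> (h and e)))) and (h -> (h and e)))) and (h -> (p and e)); else branch requires h and e.
Before the if: (e -> (e and ((not h) -> (((not h) -> (((not h) -> (h and e)) and (h -> (h and e)))) and (h -> (h and e)))) and (h -> (p and e)))) and ((not e) -> (h and e))
Before p := (not e) or p: (e -> (e and ((not h) -> (((not h) -> (((not h) -> (h and e)) and (h -> (h and e)))) and (h -> (h and e)))) and (h -> (((not e) or p) and e)))) and ((not e) -> (h and e))
Before p := e: (e -> (e and ((not h) -> (((not h) -> (((not h) -> (h and e)) and (h -> (h and e)))) and (h -> (h and e)))) and (h -> e))) and ((not e) -> (h and e))
Before e := e: (e -> (e and ((not h) -> (((not h) -> (((not h) -> (h and e)) and (h -> (h and e)))) and (h -> (h and e)))) and (h -> e))) and ((not e) -> (h and e))
Answer: WP = (e -> (e and ((not h) -> (((not h) -> (((not h) -> (h and e)) and (h -> (h and e)))) and (h -> (h and e)))) and (h -> e))) and ((not e) -> (h and e))


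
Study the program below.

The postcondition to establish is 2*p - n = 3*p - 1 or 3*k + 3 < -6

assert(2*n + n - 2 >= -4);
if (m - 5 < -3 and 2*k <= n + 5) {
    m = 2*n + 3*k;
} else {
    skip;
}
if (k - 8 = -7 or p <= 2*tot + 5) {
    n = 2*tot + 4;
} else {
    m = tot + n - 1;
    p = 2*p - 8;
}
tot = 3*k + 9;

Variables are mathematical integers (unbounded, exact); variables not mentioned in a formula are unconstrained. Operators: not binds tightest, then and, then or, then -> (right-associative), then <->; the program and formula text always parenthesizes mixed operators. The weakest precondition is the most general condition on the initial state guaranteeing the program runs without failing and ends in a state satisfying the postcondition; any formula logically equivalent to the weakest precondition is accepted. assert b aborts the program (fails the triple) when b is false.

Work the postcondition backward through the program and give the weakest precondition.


Working backward. After the program, the postcondition 2*p - n = 3*p - 1 or 3*k + 3 < -6 must hold; in canonical form it is n + p = 1 or 3*k < -9.
Before tot := 3*k + 9: n + p = 1 or 3*k < -9
Then branch requires p + 2*tot = -3 or 3*k < -9; else branch requires n + 2*p = 9 or 3*k < -9.
Before the if: ((k = 1 or p <= 2*tot + 5) -> (p + 2*tot = -3 or 3*k < -9)) and ((not (k = 1 or p <= 2*tot + 5)) -> (n + 2*p = 9 or 3*k < -9))
Then branch requires ((k = 1 or p <= 2*tot + 5) -> (p + 2*tot = -3 or 3*k < -9)) and ((not (k = 1 or p <= 2*tot + 5)) -> (n + 2*p = 9 or 3*k < -9)); else branch requires ((k = 1 or p <= 2*tot + 5) -> (p + 2*tot = -3 or 3*k < -9)) and ((not (k = 1 or p <= 2*tot + 5)) -> (n + 2*p = 9 or 3*k < -9)).
Before the if: ((m < 2 and 2*k <= n + 5) -> (((k = 1 or p <= 2*tot + 5) -> (p + 2*tot = -3 or 3*k < -9)) and ((not (k = 1 or p <= 2*tot + 5)) -> (n + 2*p = 9 or 3*k < -9)))) and ((not (m < 2 and 2*k <= n + 5)) -> (((k = 1 or p <= 2*tot + 5) -> (p + 2*tot = -3 or 3*k < -9)) and ((not (k = 1 or p <= 2*tot + 5)) -> (n + 2*p = 9 or 3*k < -9))))
Before assert 2*n + n - 2 >= -4: 3*n >= -2 and ((m < 2 and 2*k <= n + 5) -> (((k = 1 or p <= 2*tot + 5) -> (p + 2*tot = -3 or 3*k < -9)) and ((not (k = 1 or p <= 2*tot + 5)) -> (n + 2*p = 9 or 3*k < -9)))) and ((not (m < 2 and 2*k <= n + 5)) -> (((k = 1 or p <= 2*tot + 5) -> (p + 2*tot = -3 or 3*k < -9)) and ((not (k = 1 or p <= 2*tot + 5)) -> (n + 2*p = 9 or 3*k < -9))))
Answer: WP = 3*n >= -2 and ((m < 2 and 2*k <= n + 5) -> (((k = 1 or p <= 2*tot + 5) -> (p + 2*tot = -3 or 3*k < -9)) and ((not (k = 1 or p <= 2*tot + 5)) -> (n + 2*p = 9 or 3*k < -9)))) and ((not (m < 2 and 2*k <= n + 5)) -> (((k = 1 or p <= 2*tot + 5) -> (p + 2*tot = -3 or 3*k < -9)) and ((not (k = 1 or p <= 2*tot + 5)) -> (n + 2*p = 9 or 3*k < -9))))


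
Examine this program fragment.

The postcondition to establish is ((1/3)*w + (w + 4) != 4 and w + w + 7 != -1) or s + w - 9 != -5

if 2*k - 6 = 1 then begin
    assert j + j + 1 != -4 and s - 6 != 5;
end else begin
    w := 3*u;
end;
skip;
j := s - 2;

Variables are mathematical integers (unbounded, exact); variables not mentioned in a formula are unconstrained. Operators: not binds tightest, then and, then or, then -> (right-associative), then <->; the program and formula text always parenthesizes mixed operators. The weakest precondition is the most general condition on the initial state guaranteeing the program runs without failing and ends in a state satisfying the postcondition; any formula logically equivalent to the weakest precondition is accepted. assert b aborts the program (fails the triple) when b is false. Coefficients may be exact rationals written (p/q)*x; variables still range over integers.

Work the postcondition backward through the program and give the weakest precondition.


Working backward. After the program, the postcondition ((1/3)*w + (w + 4) != 4 and w + w + 7 != -1) or s + w - 9 != -5 must hold; in canonical form it is ((4/3)*w != 0 and 2*w != -8) or s + w != 4.
Before j := s - 2: ((4/3)*w != 0 and 2*w != -8) or s + w != 4
Before skip: ((4/3)*w != 0 and 2*w != -8) or s + w != 4
Then branch requires 2*j != -5 and s != 11 and (((4/3)*w != 0 and 2*w != -8) or s + w != 4); else branch requires (4*u != 0 and 6*u != -8) or s + 3*u != 4.
Before the if: (2*k = 7 -> (2*j != -5 and s != 11 and (((4/3)*w != 0 and 2*w != -8) or s + w != 4))) and ((not (2*k = 7)) -> ((4*u != 0 and 6*u != -8) or s + 3*u != 4))
Answer: WP = (2*k = 7 -> (2*j != -5 and s != 11 and (((4/3)*w != 0 and 2*w != -8) or s + w != 4))) and ((not (2*k = 7)) -> ((4*u != 0 and 6*u != -8) or s + 3*u != 4))


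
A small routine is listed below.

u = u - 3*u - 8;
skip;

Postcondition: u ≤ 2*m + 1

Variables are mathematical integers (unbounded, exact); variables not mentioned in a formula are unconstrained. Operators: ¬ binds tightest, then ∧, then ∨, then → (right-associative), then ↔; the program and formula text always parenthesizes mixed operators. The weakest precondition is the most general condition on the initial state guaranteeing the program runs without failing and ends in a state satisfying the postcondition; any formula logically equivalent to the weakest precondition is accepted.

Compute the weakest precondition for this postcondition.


Working backward. After the program, u ≤ 2*m + 1 must hold.
Before skip: u ≤ 2*m + 1
Before u := u - 3*u - 8: 2*m + 2*u ≥ -9
Answer: WP = 2*m + 2*u ≥ -9


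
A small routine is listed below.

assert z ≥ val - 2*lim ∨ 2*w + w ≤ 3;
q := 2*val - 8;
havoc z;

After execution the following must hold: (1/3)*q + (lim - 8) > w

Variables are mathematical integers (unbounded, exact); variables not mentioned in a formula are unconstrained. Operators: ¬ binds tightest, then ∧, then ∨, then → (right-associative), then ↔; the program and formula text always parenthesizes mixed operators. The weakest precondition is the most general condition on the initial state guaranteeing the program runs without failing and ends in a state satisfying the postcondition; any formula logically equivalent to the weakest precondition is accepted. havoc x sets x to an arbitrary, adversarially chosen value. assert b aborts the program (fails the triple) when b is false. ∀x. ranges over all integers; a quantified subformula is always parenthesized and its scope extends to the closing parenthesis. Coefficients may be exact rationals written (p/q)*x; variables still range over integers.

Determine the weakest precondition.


Working backward. After the program, the postcondition (1/3)*q + (lim - 8) > w must hold; in canonical form it is lim + (1/3)*q > w + 8.
Before havoc z: lim + (1/3)*q > w + 8
Before q := 2*val - 8: lim + (2/3)*val > w + 32/3
Before assert z ≥ val - 2*lim ∨ 2*w + w ≤ 3: (2*lim + z ≥ val ∨ 3*w ≤ 3) ∧ lim + (2/3)*val > w + 32/3
Answer: WP = (2*lim + z ≥ val ∨ 3*w ≤ 3) ∧ lim + (2/3)*val > w + 32/3


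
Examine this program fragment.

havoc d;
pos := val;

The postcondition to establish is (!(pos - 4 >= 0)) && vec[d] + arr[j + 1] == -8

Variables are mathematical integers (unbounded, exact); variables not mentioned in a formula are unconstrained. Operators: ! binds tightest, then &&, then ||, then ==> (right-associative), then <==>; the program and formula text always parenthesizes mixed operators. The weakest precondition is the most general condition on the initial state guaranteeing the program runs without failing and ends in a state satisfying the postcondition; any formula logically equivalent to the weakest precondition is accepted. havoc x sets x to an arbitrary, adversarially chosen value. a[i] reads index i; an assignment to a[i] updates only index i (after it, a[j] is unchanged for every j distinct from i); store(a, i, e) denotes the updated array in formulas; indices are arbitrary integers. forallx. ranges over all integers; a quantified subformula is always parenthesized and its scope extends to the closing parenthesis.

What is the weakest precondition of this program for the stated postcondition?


Working backward. After the program, the postcondition (!(pos - 4 >= 0)) && vec[d] + arr[j + 1] == -8 must hold; in canonical form it is (!(pos >= 4)) && arr[j + 1] + vec[d] == -8.
Before pos := val: (!(val >= 4)) && arr[j + 1] + vec[d] == -8
Before havoc d: forall d_1. ((!(val >= 4)) && arr[j + 1] + vec[d_1] == -8)
Answer: WP = forall d_1. ((!(val >= 4)) && arr[j + 1] + vec[d_1] == -8)
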